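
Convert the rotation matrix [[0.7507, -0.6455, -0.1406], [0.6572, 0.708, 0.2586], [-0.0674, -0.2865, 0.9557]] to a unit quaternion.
0.9239 - 0.1475i - 0.0198j + 0.3525k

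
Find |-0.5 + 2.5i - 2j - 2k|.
3.808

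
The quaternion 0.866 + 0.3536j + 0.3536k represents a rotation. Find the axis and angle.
axis = (0, √2/2, √2/2), θ = π/3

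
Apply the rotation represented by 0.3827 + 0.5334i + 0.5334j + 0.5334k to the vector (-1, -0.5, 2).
(2.012, -0.587, -0.926)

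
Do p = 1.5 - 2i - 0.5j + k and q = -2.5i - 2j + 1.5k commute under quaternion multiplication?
No: pq = -7.5 - 2.5i - 2.5j + 5k ≠ -7.5 - 5i - 3.5j - 0.5k = qp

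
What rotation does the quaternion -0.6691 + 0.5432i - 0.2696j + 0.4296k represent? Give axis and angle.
axis = (0.7309, -0.3628, 0.5781), θ = 264°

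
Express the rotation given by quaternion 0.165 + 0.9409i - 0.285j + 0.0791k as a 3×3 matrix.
[[0.825, -0.5624, 0.0548], [-0.5102, -0.7831, -0.3556], [0.2429, 0.2654, -0.933]]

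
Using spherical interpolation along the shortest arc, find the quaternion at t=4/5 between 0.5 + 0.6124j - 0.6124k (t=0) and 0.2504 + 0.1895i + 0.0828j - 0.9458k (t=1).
0.3154 + 0.1565i + 0.2015j - 0.914k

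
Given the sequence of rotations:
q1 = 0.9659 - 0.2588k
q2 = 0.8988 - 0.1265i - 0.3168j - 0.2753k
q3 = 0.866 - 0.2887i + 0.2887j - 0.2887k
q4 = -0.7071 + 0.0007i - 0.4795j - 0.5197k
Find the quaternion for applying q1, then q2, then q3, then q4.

q2 · q1 = 0.7969 - 0.0402i - 0.3387j - 0.4985k
q3 · q2 · q1 = 0.6324 - 0.5066i - 0.1956j - 0.5524k
q4 · q3 · q2 · q1 = -0.8277 + 0.5219i + 0.0987j - 0.1811k
-0.8277 + 0.5219i + 0.0987j - 0.1811k


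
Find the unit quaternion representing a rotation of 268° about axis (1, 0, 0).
-0.6947 + 0.7193i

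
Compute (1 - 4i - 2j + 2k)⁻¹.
0.04 + 0.16i + 0.08j - 0.08k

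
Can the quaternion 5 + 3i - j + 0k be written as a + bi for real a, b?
No. The quaternion 5 + 3i - j has j-coefficient y = -1 and k-coefficient z = 0, not both zero, so it does not lie in the complex subalgebra spanned by 1 and i.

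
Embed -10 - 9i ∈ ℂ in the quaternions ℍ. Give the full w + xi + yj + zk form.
-10 - 9i + 0j + 0k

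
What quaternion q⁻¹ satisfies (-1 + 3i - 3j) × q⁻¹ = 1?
-0.0526 - 0.1579i + 0.1579j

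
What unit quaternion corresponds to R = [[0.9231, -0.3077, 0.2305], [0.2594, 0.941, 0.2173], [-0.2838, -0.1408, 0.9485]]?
0.9763 - 0.0917i + 0.1317j + 0.1452k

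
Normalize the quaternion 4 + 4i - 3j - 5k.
0.4924 + 0.4924i - 0.3693j - 0.6155k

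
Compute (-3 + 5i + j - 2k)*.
-3 - 5i - j + 2k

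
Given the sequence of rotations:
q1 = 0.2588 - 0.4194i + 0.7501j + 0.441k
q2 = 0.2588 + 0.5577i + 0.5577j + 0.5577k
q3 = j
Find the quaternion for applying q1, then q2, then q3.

q2 · q1 = -0.3634 - 0.1366i - 0.1414j + 0.9107k
q3 · q2 · q1 = 0.1414 + 0.9107i - 0.3634j + 0.1366k
0.1414 + 0.9107i - 0.3634j + 0.1366k


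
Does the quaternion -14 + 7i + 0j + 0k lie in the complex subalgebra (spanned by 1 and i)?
Yes. The quaternion -14 + 7i has j- and k-coefficients y = z = 0, so it lies in the complex subalgebra spanned by 1 and i.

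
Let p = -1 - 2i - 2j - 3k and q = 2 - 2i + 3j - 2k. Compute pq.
-6 + 11i - 5j - 14k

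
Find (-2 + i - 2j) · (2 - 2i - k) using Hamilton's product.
-2 + 8i - 3j - 2k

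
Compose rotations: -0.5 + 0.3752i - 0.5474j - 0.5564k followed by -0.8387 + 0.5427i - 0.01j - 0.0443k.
0.1856 - 0.6047i + 0.7494j + 0.1955k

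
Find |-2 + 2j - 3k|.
√17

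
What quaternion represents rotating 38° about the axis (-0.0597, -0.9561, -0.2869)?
0.9455 - 0.0194i - 0.3113j - 0.0934k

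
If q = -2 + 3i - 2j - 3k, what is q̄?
-2 - 3i + 2j + 3k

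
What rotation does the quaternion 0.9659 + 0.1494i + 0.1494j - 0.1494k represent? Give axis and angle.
axis = (√3/3, √3/3, -√3/3), θ = π/6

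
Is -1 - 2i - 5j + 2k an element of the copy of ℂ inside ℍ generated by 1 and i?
No. The quaternion -1 - 2i - 5j + 2k has j-coefficient y = -5 and k-coefficient z = 2, not both zero, so it does not lie in the complex subalgebra spanned by 1 and i.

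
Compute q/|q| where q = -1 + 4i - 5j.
-0.1543 + 0.6172i - 0.7715j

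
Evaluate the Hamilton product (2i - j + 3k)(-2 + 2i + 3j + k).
-4 - 14i + 6j + 2k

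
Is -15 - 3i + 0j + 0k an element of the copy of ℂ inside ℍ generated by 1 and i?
Yes. The quaternion -15 - 3i has j- and k-coefficients y = z = 0, so it lies in the complex subalgebra spanned by 1 and i.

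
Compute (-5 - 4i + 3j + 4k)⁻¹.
-0.0758 + 0.0606i - 0.0455j - 0.0606k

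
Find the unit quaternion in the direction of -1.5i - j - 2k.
-0.5571i - 0.3714j - 0.7428k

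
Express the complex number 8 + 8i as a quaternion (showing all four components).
8 + 8i + 0j + 0k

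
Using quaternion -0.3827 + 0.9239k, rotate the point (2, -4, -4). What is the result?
(-4.243, 1.414, -4)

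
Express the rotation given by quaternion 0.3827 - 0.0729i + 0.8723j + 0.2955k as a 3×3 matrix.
[[-0.6965, -0.3534, 0.6246], [0.099, 0.8147, 0.5713], [-0.7107, 0.4597, -0.5324]]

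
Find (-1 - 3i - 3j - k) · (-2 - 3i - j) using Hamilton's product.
-10 + 8i + 10j - 4k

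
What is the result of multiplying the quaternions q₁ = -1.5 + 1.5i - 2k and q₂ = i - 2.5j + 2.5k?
3.5 - 6.5i - 2j - 7.5k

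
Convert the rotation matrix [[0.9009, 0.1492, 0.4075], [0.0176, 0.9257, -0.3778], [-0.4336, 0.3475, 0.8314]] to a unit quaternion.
0.9563 + 0.1896i + 0.2199j - 0.0344k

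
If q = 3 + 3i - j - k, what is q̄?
3 - 3i + j + k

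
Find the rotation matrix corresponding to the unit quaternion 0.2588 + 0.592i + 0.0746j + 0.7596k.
[[-0.1651, -0.3048, 0.938], [0.4815, -0.8549, -0.1931], [0.8608, 0.4198, 0.2879]]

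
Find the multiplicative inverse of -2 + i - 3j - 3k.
-0.087 - 0.0435i + 0.1304j + 0.1304k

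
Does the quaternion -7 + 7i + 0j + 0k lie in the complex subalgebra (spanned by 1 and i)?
Yes. The quaternion -7 + 7i has j- and k-coefficients y = z = 0, so it lies in the complex subalgebra spanned by 1 and i.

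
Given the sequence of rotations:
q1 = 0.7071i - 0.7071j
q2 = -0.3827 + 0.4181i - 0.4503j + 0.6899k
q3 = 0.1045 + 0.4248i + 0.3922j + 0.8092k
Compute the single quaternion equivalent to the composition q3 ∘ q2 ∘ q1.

q2 · q1 = -0.614 + 0.2172i + 0.7584j + 0.0228k
q3 · q2 · q1 = -0.4723 - 0.8429i + 0.0045j - 0.2575k
-0.4723 - 0.8429i + 0.0045j - 0.2575k


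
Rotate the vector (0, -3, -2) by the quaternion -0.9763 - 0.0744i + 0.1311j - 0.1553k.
(1.434, -2.45, -2.223)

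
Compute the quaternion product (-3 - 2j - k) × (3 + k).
-8 - 2i - 6j - 6k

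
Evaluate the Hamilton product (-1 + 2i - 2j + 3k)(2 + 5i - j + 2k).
-20 - 2i + 8j + 12k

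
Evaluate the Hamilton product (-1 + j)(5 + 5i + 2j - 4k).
-7 - 9i + 3j - k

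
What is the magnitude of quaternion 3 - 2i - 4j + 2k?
√33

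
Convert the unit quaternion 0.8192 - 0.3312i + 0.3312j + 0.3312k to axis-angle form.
axis = (-√3/3, √3/3, √3/3), θ = 70°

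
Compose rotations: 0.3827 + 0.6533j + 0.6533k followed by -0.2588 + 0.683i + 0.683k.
-0.5452 - 0.1848i - 0.6153j + 0.5385k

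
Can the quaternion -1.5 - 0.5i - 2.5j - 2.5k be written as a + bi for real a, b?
No. The quaternion -1.5 - 0.5i - 2.5j - 2.5k has j-coefficient y = -2.5 and k-coefficient z = -2.5, not both zero, so it does not lie in the complex subalgebra spanned by 1 and i.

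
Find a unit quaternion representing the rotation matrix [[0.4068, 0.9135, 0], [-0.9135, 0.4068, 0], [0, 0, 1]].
0.8387 - 0.5446k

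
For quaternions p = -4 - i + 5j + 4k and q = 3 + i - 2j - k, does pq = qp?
No: pq = 3 - 4i + 26j + 13k ≠ 3 - 10i + 20j + 19k = qp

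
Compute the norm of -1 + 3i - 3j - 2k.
√23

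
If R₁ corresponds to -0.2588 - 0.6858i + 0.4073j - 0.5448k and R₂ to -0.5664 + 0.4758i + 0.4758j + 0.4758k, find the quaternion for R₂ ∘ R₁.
0.5383 - 0.1877i - 0.4209j + 0.7055k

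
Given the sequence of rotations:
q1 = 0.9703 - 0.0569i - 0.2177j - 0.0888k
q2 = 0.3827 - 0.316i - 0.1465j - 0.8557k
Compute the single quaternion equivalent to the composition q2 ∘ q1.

q2 · q1 = 0.2455 - 0.5017i - 0.2048j - 0.8038k
0.2455 - 0.5017i - 0.2048j - 0.8038k


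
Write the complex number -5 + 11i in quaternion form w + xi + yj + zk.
-5 + 11i + 0j + 0k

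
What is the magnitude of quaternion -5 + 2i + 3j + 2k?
√42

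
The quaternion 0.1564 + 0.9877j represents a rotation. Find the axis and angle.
axis = (0, 1, 0), θ = 162°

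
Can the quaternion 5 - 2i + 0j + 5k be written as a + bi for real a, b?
No. The quaternion 5 - 2i + 5k has j-coefficient y = 0 and k-coefficient z = 5, not both zero, so it does not lie in the complex subalgebra spanned by 1 and i.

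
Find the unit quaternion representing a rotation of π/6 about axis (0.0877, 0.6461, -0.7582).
0.9659 + 0.0227i + 0.1672j - 0.1962k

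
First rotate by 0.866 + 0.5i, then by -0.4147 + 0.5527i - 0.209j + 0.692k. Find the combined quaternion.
-0.6355 + 0.2713i + 0.165j + 0.7038k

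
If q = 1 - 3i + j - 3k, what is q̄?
1 + 3i - j + 3k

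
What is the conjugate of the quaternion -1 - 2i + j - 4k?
-1 + 2i - j + 4k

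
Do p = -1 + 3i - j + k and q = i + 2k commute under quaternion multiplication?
No: pq = -5 - 3i - 5j - k ≠ -5 + i + 5j - 3k = qp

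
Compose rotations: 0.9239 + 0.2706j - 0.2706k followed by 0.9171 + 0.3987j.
0.7394 - 0.1079i + 0.6165j - 0.2482k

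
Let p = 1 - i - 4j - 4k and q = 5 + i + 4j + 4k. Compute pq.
38 - 4i - 16j - 16k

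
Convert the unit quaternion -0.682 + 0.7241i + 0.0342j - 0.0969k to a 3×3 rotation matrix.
[[0.9789, -0.0826, -0.187], [0.1817, -0.0674, 0.981], [-0.0937, -0.9943, -0.051]]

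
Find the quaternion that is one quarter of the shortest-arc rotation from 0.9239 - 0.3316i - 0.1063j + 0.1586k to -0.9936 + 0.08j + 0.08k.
0.9572 - 0.2519i - 0.1013j + 0.0999k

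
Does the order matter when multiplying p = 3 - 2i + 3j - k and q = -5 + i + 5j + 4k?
Yes: pq = -24 + 30i + 7j + 4k ≠ -24 - 4i - 7j + 30k = qp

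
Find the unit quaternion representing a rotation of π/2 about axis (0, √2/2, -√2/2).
0.7071 + 0.5j - 0.5k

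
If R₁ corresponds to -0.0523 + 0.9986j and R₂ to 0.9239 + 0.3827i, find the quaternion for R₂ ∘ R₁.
-0.0483 - 0.02i + 0.9226j + 0.3822k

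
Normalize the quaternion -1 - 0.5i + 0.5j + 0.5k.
-0.7559 - 0.378i + 0.378j + 0.378k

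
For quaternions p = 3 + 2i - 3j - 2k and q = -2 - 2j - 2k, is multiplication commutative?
No: pq = -16 - 2i + 4j - 6k ≠ -16 - 6i - 4j + 2k = qp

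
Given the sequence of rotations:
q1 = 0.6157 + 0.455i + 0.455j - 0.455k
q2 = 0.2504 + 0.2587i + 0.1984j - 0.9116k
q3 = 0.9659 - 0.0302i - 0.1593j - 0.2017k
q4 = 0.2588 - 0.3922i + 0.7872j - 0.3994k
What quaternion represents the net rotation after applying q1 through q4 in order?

q2 · q1 = -0.4686 + 0.5977i - 0.061j - 0.6478k
q3 · q2 · q1 = -0.5749 + 0.6824i - 0.1244j - 0.4341k
q4 · q3 · q2 · q1 = 0.0434 + 0.0107i - 0.9276j - 0.3711k
0.0434 + 0.0107i - 0.9276j - 0.3711k


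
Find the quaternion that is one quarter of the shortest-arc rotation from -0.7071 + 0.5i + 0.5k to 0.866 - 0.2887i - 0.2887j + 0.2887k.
-0.8126 + 0.4821i + 0.0825j + 0.317k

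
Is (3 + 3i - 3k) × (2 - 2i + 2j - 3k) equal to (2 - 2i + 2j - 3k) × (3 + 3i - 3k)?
No: pq = 3 + 6i + 21j - 9k ≠ 3 - 6i - 9j - 21k = qp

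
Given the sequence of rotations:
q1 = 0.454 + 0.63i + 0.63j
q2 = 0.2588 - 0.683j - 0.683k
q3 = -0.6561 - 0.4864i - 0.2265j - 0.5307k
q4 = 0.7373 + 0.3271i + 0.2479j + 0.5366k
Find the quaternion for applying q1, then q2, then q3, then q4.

q2 · q1 = 0.5478 + 0.5933i - 0.5773j + 0.1202k
q3 · q2 · q1 = -0.1378 - 0.9893i - 0.0017j + 0.0456k
q4 · q3 · q2 · q1 = 0.198 - 0.7623i - 0.5812j + 0.2044k
0.198 - 0.7623i - 0.5812j + 0.2044k


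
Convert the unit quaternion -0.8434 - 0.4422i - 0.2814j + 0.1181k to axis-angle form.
axis = (-0.823, -0.5237, 0.2198), θ = 295°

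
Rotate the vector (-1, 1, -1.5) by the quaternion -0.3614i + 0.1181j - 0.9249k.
(-0.349, -0.559, -1.953)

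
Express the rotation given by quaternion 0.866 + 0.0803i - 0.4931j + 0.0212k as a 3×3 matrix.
[[0.5128, -0.1159, -0.8506], [-0.0425, 0.9862, -0.16], [0.8575, 0.1182, 0.5008]]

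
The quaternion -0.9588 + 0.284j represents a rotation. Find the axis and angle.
axis = (0, 1, 0), θ = 327°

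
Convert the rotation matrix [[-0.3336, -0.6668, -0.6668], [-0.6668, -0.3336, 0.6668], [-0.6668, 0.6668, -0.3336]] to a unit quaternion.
-0.5774i + 0.5774j + 0.5774k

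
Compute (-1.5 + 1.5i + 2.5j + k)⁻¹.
-0.1277 - 0.1277i - 0.2128j - 0.0851k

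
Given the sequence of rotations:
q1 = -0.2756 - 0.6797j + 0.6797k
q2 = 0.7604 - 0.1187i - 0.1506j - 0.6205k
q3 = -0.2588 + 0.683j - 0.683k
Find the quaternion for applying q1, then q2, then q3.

q2 · q1 = 0.1098 - 0.4914i - 0.3947j + 0.7685k
q3 · q2 · q1 = 0.766 + 0.3825i + 0.5128j + 0.0617k
0.766 + 0.3825i + 0.5128j + 0.0617k


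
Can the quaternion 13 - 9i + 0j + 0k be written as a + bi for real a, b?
Yes. The quaternion 13 - 9i has j- and k-coefficients y = z = 0, so it lies in the complex subalgebra spanned by 1 and i.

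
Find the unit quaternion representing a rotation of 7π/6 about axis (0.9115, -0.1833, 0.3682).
-0.2588 + 0.8804i - 0.1771j + 0.3557k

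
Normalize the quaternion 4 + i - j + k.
0.9177 + 0.2294i - 0.2294j + 0.2294k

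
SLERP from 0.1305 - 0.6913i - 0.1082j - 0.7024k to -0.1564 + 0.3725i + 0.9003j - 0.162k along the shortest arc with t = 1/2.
0.1806 - 0.6697i - 0.6349j - 0.3402k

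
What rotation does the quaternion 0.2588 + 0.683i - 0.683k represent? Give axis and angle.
axis = (√2/2, 0, -√2/2), θ = 5π/6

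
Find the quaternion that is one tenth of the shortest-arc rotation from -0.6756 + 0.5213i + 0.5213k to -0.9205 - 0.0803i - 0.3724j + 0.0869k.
-0.73 + 0.4727i - 0.0427j + 0.4918k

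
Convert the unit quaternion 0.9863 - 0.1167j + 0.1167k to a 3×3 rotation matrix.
[[0.9455, -0.2302, -0.2302], [0.2302, 0.9728, -0.0272], [0.2302, -0.0272, 0.9728]]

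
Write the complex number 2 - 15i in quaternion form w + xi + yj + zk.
2 - 15i + 0j + 0k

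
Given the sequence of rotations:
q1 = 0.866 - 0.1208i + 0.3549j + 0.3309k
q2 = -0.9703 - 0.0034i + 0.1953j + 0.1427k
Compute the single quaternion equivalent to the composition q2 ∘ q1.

q2 · q1 = -0.9572 + 0.1282i - 0.1913j - 0.1751k
-0.9572 + 0.1282i - 0.1913j - 0.1751k


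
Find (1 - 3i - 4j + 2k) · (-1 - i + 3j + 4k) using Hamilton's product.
-20i + 17j - 11k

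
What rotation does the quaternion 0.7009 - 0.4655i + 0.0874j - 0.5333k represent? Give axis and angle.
axis = (-0.6526, 0.1225, -0.7477), θ = 91°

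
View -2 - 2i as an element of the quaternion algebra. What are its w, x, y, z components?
-2 - 2i + 0j + 0k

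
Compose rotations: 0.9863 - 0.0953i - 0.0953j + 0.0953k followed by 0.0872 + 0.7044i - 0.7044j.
0.086 + 0.6193i - 0.7702j - 0.1259k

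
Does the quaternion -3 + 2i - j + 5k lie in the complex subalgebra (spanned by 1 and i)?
No. The quaternion -3 + 2i - j + 5k has j-coefficient y = -1 and k-coefficient z = 5, not both zero, so it does not lie in the complex subalgebra spanned by 1 and i.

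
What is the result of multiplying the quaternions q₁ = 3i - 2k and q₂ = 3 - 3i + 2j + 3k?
15 + 13i - 3j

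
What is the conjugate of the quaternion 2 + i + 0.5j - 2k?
2 - i - 0.5j + 2k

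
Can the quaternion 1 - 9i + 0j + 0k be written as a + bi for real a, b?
Yes. The quaternion 1 - 9i has j- and k-coefficients y = z = 0, so it lies in the complex subalgebra spanned by 1 and i.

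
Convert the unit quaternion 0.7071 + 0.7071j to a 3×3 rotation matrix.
[[0, 0, 1], [0, 1, 0], [-1, 0, 0]]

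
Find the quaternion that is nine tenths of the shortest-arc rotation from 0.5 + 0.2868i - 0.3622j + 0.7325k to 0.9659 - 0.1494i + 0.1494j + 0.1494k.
0.9632 - 0.1049i + 0.0958j + 0.2282k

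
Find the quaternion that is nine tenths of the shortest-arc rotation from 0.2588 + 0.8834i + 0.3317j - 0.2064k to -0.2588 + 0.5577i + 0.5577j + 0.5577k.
-0.2106 + 0.628i + 0.5613j + 0.4962k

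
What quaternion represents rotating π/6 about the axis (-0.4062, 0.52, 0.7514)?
0.9659 - 0.1051i + 0.1346j + 0.1945k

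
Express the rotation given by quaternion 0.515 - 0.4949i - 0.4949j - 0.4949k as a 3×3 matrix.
[[0.0203, 0.9996, -0.0199], [-0.0199, 0.0203, 0.9996], [0.9996, -0.0199, 0.0203]]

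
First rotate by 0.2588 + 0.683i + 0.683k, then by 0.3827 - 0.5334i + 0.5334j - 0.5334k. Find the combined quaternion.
0.8277 + 0.4877i + 0.138j - 0.241k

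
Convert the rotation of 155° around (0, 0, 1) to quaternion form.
0.2164 + 0.9763k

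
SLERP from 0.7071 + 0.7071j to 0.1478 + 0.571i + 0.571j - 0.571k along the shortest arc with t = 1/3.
0.5819 + 0.2248i + 0.7485j - 0.2248k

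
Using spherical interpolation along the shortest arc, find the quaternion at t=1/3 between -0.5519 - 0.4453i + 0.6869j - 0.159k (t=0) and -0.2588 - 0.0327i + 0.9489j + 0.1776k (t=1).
-0.4765 - 0.3216i + 0.8169j - 0.0473k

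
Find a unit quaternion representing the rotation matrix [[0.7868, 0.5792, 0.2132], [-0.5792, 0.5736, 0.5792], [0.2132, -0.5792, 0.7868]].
0.887 - 0.3265i - 0.3265k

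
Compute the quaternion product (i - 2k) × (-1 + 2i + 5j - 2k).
-6 + 9i - 2j + 7k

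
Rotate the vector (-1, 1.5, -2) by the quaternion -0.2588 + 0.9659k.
(1.616, -0.799, -2)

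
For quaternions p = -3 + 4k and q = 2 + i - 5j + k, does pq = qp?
No: pq = -10 + 17i + 19j + 5k ≠ -10 - 23i + 11j + 5k = qp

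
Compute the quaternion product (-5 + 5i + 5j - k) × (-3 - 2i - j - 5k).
25 - 31i + 17j + 33k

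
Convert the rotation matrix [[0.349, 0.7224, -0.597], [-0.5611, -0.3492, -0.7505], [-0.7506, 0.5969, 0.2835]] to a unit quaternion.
0.5664 + 0.5947i + 0.0678j - 0.5665k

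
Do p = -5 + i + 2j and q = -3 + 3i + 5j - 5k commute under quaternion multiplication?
No: pq = 2 - 28i - 26j + 24k ≠ 2 - 8i - 36j + 26k = qp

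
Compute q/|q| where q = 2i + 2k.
0.7071i + 0.7071k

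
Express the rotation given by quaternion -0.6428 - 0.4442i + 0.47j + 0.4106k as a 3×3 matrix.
[[0.221, 0.1103, -0.969], [-0.9454, 0.2682, -0.1851], [0.2395, 0.957, 0.1636]]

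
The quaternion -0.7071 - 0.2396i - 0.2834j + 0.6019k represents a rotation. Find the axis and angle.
axis = (-0.3388, -0.4008, 0.8512), θ = 3π/2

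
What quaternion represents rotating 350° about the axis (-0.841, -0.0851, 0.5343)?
-0.9962 - 0.0733i - 0.0074j + 0.0466k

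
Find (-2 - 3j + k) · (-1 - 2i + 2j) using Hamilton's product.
8 + 2i - 3j - 7k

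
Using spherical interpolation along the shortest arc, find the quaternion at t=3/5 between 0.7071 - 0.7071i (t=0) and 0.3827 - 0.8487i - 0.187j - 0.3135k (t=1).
0.5299 - 0.8176i - 0.1154j - 0.1935k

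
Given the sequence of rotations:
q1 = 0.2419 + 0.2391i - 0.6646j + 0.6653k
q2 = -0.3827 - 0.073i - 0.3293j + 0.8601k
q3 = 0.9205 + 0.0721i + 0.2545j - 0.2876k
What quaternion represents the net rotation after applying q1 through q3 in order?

q2 · q1 = -0.8662 + 0.2434i + 0.4289j + 0.0807k
q3 · q2 · q1 = -0.9008 + 0.3055i + 0.0985j + 0.2924k
-0.9008 + 0.3055i + 0.0985j + 0.2924k


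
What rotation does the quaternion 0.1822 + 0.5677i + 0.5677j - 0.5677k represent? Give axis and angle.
axis = (√3/3, √3/3, -√3/3), θ = 159°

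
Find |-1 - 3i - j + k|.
√12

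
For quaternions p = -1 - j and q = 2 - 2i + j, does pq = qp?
No: pq = -1 + 2i - 3j - 2k ≠ -1 + 2i - 3j + 2k = qp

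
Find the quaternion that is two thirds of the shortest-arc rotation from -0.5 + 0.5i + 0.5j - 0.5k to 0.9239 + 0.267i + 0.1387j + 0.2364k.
-0.9157 + 0.0029i + 0.1013j - 0.3888k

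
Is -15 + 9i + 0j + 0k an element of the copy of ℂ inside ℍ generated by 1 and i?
Yes. The quaternion -15 + 9i has j- and k-coefficients y = z = 0, so it lies in the complex subalgebra spanned by 1 and i.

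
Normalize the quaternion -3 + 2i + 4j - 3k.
-0.4867 + 0.3244i + 0.6489j - 0.4867k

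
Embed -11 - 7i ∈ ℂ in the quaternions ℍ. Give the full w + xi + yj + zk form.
-11 - 7i + 0j + 0k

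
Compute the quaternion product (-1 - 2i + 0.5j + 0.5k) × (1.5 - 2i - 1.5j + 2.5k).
-6 + i + 6.25j + 2.25k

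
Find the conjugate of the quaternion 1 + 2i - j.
1 - 2i + j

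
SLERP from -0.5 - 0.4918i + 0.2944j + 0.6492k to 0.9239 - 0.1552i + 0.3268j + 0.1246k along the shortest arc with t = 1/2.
-0.9159 - 0.2165i - 0.0208j + 0.3374k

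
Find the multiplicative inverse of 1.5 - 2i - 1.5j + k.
0.1579 + 0.2105i + 0.1579j - 0.1053k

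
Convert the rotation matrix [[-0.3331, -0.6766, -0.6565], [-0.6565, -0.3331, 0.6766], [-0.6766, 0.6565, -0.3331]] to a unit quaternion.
0.0087 - 0.5773i + 0.5773j + 0.5773k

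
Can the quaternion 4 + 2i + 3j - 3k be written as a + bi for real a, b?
No. The quaternion 4 + 2i + 3j - 3k has j-coefficient y = 3 and k-coefficient z = -3, not both zero, so it does not lie in the complex subalgebra spanned by 1 and i.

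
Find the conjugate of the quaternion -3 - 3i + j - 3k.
-3 + 3i - j + 3k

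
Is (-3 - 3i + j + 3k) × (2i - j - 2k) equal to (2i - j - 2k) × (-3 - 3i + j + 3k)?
No: pq = 13 - 5i + 3j + 7k ≠ 13 - 7i + 3j + 5k = qp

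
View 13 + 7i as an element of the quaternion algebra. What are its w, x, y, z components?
13 + 7i + 0j + 0k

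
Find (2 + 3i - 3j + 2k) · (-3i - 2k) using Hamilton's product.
13 - 13k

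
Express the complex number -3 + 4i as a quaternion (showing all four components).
-3 + 4i + 0j + 0k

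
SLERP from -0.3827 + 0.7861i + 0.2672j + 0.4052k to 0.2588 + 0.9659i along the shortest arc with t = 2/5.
-0.1338 + 0.9395i + 0.1736j + 0.2633k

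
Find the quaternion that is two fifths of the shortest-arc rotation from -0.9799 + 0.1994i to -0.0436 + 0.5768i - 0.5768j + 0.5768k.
-0.7675 + 0.4641i - 0.3127j + 0.3127k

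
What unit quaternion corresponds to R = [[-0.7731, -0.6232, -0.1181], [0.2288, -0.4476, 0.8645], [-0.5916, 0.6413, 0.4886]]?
0.2588 - 0.2156i + 0.4574j + 0.823k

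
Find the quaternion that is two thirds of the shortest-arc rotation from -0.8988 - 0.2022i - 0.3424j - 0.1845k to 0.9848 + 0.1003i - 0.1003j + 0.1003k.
-0.9804 - 0.138i - 0.0497j - 0.1319k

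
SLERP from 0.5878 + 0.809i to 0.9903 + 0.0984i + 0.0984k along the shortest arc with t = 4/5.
0.9609 + 0.2644i + 0.0823k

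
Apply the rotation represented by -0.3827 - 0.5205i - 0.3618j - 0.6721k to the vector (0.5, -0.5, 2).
(1.939, 0.844, 0.162)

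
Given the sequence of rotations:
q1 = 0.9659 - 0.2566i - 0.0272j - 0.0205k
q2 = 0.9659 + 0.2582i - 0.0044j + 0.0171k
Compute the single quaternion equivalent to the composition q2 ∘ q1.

q2 · q1 = 0.9994 + 0.0021i - 0.0296j - 0.0114k
0.9994 + 0.0021i - 0.0296j - 0.0114k


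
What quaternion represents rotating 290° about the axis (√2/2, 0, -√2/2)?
-0.8192 + 0.4056i - 0.4056k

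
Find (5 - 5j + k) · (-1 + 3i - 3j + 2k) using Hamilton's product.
-22 + 8i - 7j + 24k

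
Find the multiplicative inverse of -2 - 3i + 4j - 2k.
-0.0606 + 0.0909i - 0.1212j + 0.0606k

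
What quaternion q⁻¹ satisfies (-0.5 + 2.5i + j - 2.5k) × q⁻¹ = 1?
-0.0364 - 0.1818i - 0.0727j + 0.1818k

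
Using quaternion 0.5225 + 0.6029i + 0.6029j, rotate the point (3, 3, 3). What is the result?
(4.89, 1.11, -1.362)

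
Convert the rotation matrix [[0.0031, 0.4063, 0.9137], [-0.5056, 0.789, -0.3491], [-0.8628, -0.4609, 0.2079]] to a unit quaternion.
0.7071 - 0.0395i + 0.6281j - 0.3224k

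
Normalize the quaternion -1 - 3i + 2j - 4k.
-0.1826 - 0.5477i + 0.3651j - 0.7303k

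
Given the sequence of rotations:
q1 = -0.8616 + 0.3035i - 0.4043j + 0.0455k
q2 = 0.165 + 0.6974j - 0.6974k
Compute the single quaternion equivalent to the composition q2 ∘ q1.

q2 · q1 = 0.1715 - 0.2001i - 0.8793j + 0.3967k
0.1715 - 0.2001i - 0.8793j + 0.3967k


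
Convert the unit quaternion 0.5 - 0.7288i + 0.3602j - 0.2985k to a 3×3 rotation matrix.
[[0.5623, -0.2265, 0.7953], [-0.8235, -0.2405, 0.5138], [0.0749, -0.9438, -0.3218]]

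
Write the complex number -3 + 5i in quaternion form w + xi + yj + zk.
-3 + 5i + 0j + 0k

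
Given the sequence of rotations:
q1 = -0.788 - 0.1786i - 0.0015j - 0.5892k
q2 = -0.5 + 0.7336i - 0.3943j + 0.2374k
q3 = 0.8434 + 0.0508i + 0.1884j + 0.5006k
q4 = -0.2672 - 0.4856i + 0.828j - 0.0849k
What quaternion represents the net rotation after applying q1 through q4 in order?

q2 · q1 = 0.6643 - 0.2561i + 0.7013j + 0.036k
q3 · q2 · q1 = 0.4231 - 0.5265i + 0.5866j + 0.4468k
q4 · q3 · q2 · q1 = -0.8165 + 0.355i + 0.4553j - 0.0042k
-0.8165 + 0.355i + 0.4553j - 0.0042k


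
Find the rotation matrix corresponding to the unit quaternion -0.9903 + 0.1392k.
[[0.9612, 0.2757, 0], [-0.2757, 0.9612, 0], [0, 0, 1]]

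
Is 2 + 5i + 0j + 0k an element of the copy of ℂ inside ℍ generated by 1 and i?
Yes. The quaternion 2 + 5i has j- and k-coefficients y = z = 0, so it lies in the complex subalgebra spanned by 1 and i.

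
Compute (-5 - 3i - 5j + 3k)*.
-5 + 3i + 5j - 3k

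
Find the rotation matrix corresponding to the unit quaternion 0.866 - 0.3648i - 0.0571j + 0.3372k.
[[0.7661, -0.5424, -0.3449], [0.6257, 0.5064, 0.5933], [-0.1471, -0.6703, 0.7273]]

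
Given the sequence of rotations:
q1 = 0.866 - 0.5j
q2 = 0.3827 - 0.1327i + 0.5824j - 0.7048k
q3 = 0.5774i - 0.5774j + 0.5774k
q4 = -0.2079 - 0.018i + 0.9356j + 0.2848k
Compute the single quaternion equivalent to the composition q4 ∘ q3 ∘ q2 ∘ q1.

q2 · q1 = 0.6226 - 0.4673i + 0.313j - 0.544k
q3 · q2 · q1 = 0.7647 + 0.4929i - 0.3152j + 0.2704k
q4 · q3 · q2 · q1 = 0.0678 + 0.2265i + 0.9262j - 0.2939k
0.0678 + 0.2265i + 0.9262j - 0.2939k


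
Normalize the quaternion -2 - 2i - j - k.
-0.6325 - 0.6325i - 0.3162j - 0.3162k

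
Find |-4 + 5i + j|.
√42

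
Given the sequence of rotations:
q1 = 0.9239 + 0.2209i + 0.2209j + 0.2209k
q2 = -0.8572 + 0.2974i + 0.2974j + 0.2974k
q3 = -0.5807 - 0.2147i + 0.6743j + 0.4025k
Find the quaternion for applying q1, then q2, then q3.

q2 · q1 = -0.9891 + 0.0854i + 0.0854j + 0.0854k
q3 · q2 · q1 = 0.5007 + 0.186i - 0.6638j - 0.5236k
0.5007 + 0.186i - 0.6638j - 0.5236k


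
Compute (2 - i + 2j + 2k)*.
2 + i - 2j - 2k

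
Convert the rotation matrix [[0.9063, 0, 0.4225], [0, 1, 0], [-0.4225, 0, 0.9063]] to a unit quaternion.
0.9763 + 0.2164j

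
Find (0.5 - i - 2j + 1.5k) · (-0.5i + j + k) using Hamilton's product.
-3.75i + 0.75j - 1.5k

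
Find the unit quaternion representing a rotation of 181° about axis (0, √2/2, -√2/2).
-0.0087 + 0.7071j - 0.7071k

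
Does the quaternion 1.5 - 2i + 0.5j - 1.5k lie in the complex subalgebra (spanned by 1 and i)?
No. The quaternion 1.5 - 2i + 0.5j - 1.5k has j-coefficient y = 0.5 and k-coefficient z = -1.5, not both zero, so it does not lie in the complex subalgebra spanned by 1 and i.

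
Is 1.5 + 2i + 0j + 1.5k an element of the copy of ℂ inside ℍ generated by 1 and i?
No. The quaternion 1.5 + 2i + 1.5k has j-coefficient y = 0 and k-coefficient z = 1.5, not both zero, so it does not lie in the complex subalgebra spanned by 1 and i.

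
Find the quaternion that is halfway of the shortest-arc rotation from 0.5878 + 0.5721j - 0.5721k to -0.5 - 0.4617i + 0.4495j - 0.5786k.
0.0546 - 0.287i + 0.635j - 0.7152k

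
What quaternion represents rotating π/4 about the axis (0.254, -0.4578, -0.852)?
0.9239 + 0.0972i - 0.1752j - 0.326k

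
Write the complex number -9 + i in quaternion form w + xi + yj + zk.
-9 + i + 0j + 0k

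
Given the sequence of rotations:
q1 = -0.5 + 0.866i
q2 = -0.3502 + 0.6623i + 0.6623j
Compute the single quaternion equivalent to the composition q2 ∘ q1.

q2 · q1 = -0.3985 - 0.6344i - 0.3311j - 0.5736k
-0.3985 - 0.6344i - 0.3311j - 0.5736k


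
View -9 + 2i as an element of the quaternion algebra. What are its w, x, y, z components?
-9 + 2i + 0j + 0k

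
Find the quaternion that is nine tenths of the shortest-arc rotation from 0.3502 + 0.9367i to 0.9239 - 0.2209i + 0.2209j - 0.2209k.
0.9495 - 0.0782i + 0.2148j - 0.2148k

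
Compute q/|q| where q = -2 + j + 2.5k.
-0.5963 + 0.2981j + 0.7454k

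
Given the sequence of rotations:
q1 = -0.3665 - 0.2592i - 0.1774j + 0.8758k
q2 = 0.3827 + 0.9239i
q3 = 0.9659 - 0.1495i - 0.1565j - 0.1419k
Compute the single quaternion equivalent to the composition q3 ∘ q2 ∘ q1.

q2 · q1 = 0.0992 - 0.4378i - 0.877j + 0.1713k
q3 · q2 · q1 = -0.0826 - 0.589i - 0.7749j + 0.214k
-0.0826 - 0.589i - 0.7749j + 0.214k


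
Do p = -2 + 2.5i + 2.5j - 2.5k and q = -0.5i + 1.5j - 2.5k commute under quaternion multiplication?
No: pq = -8.75 - 1.5i + 4.5j + 10k ≠ -8.75 + 3.5i - 10.5j = qp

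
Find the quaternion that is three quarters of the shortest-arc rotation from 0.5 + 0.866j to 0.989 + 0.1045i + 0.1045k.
0.9582 + 0.0854i + 0.2594j + 0.0854k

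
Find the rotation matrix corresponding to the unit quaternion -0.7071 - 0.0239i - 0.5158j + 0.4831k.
[[0.0011, 0.7079, 0.7064], [-0.6585, 0.5321, -0.5322], [-0.7525, -0.4646, 0.4668]]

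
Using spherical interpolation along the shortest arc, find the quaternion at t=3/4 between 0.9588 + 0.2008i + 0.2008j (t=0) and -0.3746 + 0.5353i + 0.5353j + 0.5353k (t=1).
0.6702 - 0.4036i - 0.4036j - 0.4744k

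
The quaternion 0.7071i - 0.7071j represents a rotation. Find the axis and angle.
axis = (√2/2, -√2/2, 0), θ = π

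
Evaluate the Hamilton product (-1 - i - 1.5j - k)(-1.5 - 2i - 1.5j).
-2.75 + 2i + 5.75j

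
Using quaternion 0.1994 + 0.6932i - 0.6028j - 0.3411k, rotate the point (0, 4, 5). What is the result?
(-6.365, -0.101, -0.688)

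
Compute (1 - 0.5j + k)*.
1 + 0.5j - k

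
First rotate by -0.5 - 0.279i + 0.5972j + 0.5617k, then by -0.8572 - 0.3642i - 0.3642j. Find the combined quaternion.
0.5445 + 0.2167i - 0.1252j - 0.8006k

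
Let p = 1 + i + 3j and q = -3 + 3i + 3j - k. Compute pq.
-15 - 3i - 5j - 7k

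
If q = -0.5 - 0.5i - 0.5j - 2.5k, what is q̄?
-0.5 + 0.5i + 0.5j + 2.5k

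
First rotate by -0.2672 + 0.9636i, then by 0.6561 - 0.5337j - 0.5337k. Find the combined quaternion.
-0.1753 + 0.6322i - 0.3717j + 0.6569k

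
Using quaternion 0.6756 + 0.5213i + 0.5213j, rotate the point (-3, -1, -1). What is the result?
(-2.617, -1.383, 1.496)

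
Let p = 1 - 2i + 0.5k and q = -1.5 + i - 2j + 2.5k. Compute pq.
-0.75 + 5i + 3.5j + 5.75k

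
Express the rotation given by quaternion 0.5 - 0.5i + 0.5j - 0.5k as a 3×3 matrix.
[[0, 0, 1], [-1, 0, 0], [0, -1, 0]]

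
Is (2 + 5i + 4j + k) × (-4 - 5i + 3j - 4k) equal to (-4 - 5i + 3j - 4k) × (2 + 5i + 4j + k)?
No: pq = 9 - 49i + 5j + 23k ≠ 9 - 11i - 25j - 47k = qp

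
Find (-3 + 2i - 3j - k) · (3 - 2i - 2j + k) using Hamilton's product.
-10 + 7i - 3j - 16k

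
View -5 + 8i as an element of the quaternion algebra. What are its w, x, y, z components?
-5 + 8i + 0j + 0k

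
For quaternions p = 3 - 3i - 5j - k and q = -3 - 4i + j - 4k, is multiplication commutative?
No: pq = -20 + 18i + 10j - 32k ≠ -20 - 24i + 26j + 14k = qp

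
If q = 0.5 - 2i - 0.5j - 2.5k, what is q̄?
0.5 + 2i + 0.5j + 2.5k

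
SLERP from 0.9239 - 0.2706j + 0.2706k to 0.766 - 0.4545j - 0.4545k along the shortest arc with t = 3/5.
0.8954 - 0.41j - 0.1735k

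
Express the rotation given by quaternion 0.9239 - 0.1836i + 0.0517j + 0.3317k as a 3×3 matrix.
[[0.7746, -0.6319, -0.0263], [0.5939, 0.7125, 0.3736], [-0.2173, -0.305, 0.9272]]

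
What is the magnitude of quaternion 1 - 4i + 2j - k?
√22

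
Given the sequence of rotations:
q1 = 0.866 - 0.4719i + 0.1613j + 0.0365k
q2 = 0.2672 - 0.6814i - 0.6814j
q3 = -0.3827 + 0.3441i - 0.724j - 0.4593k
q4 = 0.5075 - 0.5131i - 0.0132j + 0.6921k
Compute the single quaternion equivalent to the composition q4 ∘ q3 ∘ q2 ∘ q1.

q2 · q1 = 0.0198 - 0.7411i - 0.5221j - 0.4217k
q3 · q2 · q1 = -0.3243 + 0.3559i + 0.671j - 0.5639k
q4 · q3 · q2 · q1 = 0.4172 - 0.1099i + 0.3018j - 0.8502k
0.4172 - 0.1099i + 0.3018j - 0.8502k


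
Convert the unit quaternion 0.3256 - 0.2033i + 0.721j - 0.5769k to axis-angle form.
axis = (-0.215, 0.7626, -0.6101), θ = 142°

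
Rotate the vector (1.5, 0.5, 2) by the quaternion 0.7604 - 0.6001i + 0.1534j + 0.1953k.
(1.072, 2.216, -0.662)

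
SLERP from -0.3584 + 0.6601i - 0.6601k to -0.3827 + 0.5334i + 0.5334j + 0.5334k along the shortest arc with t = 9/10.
-0.4229 + 0.6126i + 0.5174j + 0.4222k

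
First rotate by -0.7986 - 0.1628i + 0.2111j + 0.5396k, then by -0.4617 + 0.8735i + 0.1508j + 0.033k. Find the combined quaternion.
0.4613 - 0.548i - 0.6946j - 0.0665k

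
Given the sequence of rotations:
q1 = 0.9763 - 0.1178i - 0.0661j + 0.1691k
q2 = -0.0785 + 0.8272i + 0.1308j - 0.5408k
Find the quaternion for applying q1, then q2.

q2 · q1 = 0.1209 + 0.8032i + 0.0567j - 0.5805k
0.1209 + 0.8032i + 0.0567j - 0.5805k


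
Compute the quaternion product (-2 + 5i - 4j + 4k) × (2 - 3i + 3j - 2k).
31 + 12i - 16j + 15k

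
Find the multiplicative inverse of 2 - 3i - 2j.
0.1176 + 0.1765i + 0.1176j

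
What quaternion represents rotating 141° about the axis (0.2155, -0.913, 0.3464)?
0.3338 + 0.2031i - 0.8606j + 0.3265k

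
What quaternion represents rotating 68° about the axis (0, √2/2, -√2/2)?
0.829 + 0.3954j - 0.3954k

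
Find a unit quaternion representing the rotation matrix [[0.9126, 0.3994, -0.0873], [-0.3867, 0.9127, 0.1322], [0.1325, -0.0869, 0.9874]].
0.9763 - 0.0561i - 0.0563j - 0.2013k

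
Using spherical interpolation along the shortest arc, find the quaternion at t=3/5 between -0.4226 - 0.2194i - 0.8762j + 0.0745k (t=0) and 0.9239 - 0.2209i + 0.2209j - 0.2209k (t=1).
-0.8127 + 0.0466i - 0.5515j + 0.1821k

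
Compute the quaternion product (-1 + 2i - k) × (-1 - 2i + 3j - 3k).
2 + 3i + 5j + 10k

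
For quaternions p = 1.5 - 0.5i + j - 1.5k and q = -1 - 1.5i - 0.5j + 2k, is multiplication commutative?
No: pq = 1.25 - 0.5i + 1.5j + 6.25k ≠ 1.25 - 3i - 5j + 2.75k = qp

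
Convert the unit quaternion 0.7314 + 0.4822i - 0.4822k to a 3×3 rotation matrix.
[[0.535, 0.7054, -0.465], [-0.7054, 0.0699, -0.7054], [-0.465, 0.7054, 0.535]]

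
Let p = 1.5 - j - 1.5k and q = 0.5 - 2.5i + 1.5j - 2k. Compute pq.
-0.75 + 0.5i + 5.5j - 6.25k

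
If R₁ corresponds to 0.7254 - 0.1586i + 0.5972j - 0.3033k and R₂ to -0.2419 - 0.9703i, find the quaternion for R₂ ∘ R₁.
-0.3294 - 0.6655i - 0.4388j - 0.5061k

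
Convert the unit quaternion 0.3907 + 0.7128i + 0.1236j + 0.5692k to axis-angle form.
axis = (0.7743, 0.1343, 0.6183), θ = 134°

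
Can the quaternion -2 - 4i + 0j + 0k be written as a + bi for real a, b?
Yes. The quaternion -2 - 4i has j- and k-coefficients y = z = 0, so it lies in the complex subalgebra spanned by 1 and i.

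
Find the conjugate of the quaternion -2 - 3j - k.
-2 + 3j + k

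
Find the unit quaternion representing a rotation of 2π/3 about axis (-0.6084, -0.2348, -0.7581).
0.5 - 0.5269i - 0.2033j - 0.6565k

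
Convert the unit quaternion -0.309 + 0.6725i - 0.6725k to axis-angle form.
axis = (√2/2, 0, -√2/2), θ = 216°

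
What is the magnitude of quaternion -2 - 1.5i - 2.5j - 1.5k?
3.841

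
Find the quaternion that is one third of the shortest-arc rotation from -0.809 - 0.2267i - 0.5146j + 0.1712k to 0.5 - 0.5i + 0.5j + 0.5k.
-0.8065 + 0.0305i - 0.586j - 0.0721k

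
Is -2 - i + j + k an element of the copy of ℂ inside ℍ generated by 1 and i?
No. The quaternion -2 - i + j + k has j-coefficient y = 1 and k-coefficient z = 1, not both zero, so it does not lie in the complex subalgebra spanned by 1 and i.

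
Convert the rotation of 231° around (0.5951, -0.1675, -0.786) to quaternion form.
-0.4305 + 0.5371i - 0.1512j - 0.7094k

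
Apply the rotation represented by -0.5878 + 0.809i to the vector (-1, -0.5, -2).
(-1, -1.748, 1.093)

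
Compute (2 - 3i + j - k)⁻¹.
0.1333 + 0.2i - 0.0667j + 0.0667k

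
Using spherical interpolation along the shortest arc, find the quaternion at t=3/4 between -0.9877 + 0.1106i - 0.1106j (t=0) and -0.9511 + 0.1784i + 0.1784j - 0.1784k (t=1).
-0.9715 + 0.1632i + 0.1068j - 0.135k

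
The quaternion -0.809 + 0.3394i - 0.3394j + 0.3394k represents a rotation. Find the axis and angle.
axis = (√3/3, -√3/3, √3/3), θ = 288°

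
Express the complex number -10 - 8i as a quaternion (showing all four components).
-10 - 8i + 0j + 0k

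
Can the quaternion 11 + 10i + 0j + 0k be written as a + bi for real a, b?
Yes. The quaternion 11 + 10i has j- and k-coefficients y = z = 0, so it lies in the complex subalgebra spanned by 1 and i.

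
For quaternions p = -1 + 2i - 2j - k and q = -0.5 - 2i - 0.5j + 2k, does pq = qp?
No: pq = 5.5 - 3.5i - 0.5j - 6.5k ≠ 5.5 + 5.5i + 3.5j + 3.5k = qp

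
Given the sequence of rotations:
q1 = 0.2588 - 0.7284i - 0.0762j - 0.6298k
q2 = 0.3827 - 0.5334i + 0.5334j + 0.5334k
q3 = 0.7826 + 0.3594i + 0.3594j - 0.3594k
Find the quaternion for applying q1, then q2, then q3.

q2 · q1 = 0.0871 - 0.7121i - 0.6156j + 0.3262k
q3 · q2 · q1 = 0.6626 - 0.63i - 0.3118j + 0.2587k
0.6626 - 0.63i - 0.3118j + 0.2587k


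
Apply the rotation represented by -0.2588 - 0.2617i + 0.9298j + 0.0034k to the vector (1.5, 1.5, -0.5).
(-1.579, 0.626, 1.365)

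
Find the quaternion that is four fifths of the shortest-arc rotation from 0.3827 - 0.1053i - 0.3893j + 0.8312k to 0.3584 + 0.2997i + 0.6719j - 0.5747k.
-0.2141 - 0.2758i - 0.6531j + 0.672k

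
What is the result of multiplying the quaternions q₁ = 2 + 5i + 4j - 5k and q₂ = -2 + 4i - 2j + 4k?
4 + 4i - 52j - 8k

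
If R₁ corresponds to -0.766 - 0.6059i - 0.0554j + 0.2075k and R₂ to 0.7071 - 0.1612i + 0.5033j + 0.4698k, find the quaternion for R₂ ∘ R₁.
-0.7089 - 0.1745i - 0.6759j + 0.1007k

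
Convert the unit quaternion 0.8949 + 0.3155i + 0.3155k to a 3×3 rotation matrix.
[[0.8009, -0.5647, 0.1991], [0.5647, 0.6018, -0.5647], [0.1991, 0.5647, 0.8009]]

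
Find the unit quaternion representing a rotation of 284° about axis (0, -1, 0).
-0.788 - 0.6157j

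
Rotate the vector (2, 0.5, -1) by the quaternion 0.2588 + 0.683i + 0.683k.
(-0.976, 0.628, 1.976)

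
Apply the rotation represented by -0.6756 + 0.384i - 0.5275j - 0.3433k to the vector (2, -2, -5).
(-0.092, -5.226, -2.382)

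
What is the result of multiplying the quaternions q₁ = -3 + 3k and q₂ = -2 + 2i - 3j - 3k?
15 + 3i + 15j + 3k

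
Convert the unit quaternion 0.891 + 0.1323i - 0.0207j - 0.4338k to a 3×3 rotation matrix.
[[0.6228, 0.7676, -0.1517], [-0.7785, 0.5886, -0.2178], [-0.0779, 0.2537, 0.9641]]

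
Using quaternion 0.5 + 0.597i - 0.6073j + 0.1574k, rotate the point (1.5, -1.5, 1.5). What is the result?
(1.014, -2.39, -0.092)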